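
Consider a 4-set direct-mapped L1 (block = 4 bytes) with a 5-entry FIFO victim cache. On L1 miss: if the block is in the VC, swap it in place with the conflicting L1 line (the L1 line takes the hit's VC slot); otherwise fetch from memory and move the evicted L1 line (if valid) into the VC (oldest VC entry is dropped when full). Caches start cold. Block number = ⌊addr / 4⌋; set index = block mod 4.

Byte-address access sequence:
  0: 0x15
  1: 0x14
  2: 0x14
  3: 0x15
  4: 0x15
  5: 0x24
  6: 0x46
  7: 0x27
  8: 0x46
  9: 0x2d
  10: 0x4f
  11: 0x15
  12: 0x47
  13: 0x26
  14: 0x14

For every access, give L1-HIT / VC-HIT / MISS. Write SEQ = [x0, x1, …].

  [0] addr=0x15 blk=5 s=1: MISS | VC []
  [1] addr=0x14 blk=5 s=1: L1-HIT | VC []
  [2] addr=0x14 blk=5 s=1: L1-HIT | VC []
  [3] addr=0x15 blk=5 s=1: L1-HIT | VC []
  [4] addr=0x15 blk=5 s=1: L1-HIT | VC []
  [5] addr=0x24 blk=9 s=1: MISS | VC [5]
  [6] addr=0x46 blk=17 s=1: MISS | VC [5, 9]
  [7] addr=0x27 blk=9 s=1: VC-HIT | VC [5, 17]
  [8] addr=0x46 blk=17 s=1: VC-HIT | VC [5, 9]
  [9] addr=0x2d blk=11 s=3: MISS | VC [5, 9]
  [10] addr=0x4f blk=19 s=3: MISS | VC [5, 9, 11]
  [11] addr=0x15 blk=5 s=1: VC-HIT | VC [17, 9, 11]
  [12] addr=0x47 blk=17 s=1: VC-HIT | VC [5, 9, 11]
  [13] addr=0x26 blk=9 s=1: VC-HIT | VC [5, 17, 11]
  [14] addr=0x14 blk=5 s=1: VC-HIT | VC [9, 17, 11]

SEQ = [MISS, L1-HIT, L1-HIT, L1-HIT, L1-HIT, MISS, MISS, VC-HIT, VC-HIT, MISS, MISS, VC-HIT, VC-HIT, VC-HIT, VC-HIT]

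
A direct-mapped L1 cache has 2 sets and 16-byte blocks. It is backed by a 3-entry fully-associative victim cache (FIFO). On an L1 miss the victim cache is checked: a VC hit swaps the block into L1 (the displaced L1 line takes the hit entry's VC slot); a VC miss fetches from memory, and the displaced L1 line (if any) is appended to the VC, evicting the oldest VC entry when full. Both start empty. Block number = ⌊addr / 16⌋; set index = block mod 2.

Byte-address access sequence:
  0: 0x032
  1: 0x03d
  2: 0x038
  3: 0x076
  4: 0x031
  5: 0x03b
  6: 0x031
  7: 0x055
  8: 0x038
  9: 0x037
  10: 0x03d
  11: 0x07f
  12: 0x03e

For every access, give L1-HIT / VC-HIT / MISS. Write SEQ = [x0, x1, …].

SEQ = [MISS, L1-HIT, L1-HIT, MISS, VC-HIT, L1-HIT, L1-HIT, MISS, VC-HIT, L1-HIT, L1-HIT, VC-HIT, VC-HIT]

0: 0x32 (blk 3, set 1) → MISS  vc=[]
1: 0x3d (blk 3, set 1) → L1-HIT  vc=[]
2: 0x38 (blk 3, set 1) → L1-HIT  vc=[]
3: 0x76 (blk 7, set 1) → MISS  vc=[3]
4: 0x31 (blk 3, set 1) → VC-HIT  vc=[7]
5: 0x3b (blk 3, set 1) → L1-HIT  vc=[7]
6: 0x31 (blk 3, set 1) → L1-HIT  vc=[7]
7: 0x55 (blk 5, set 1) → MISS  vc=[7, 3]
8: 0x38 (blk 3, set 1) → VC-HIT  vc=[7, 5]
9: 0x37 (blk 3, set 1) → L1-HIT  vc=[7, 5]
10: 0x3d (blk 3, set 1) → L1-HIT  vc=[7, 5]
11: 0x7f (blk 7, set 1) → VC-HIT  vc=[3, 5]
12: 0x3e (blk 3, set 1) → VC-HIT  vc=[7, 5]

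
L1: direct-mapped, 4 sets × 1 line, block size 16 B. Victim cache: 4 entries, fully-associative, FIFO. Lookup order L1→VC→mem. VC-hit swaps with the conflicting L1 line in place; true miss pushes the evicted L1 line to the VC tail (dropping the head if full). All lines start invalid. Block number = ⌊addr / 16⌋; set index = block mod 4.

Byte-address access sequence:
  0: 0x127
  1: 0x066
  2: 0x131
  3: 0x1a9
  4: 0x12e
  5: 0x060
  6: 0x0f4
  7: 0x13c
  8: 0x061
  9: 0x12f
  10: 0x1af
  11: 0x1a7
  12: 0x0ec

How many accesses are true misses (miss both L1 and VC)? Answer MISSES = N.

0: 0x127 (blk 18, set 2) → MISS  vc=[]
1: 0x66 (blk 6, set 2) → MISS  vc=[18]
2: 0x131 (blk 19, set 3) → MISS  vc=[18]
3: 0x1a9 (blk 26, set 2) → MISS  vc=[18, 6]
4: 0x12e (blk 18, set 2) → VC-HIT  vc=[26, 6]
5: 0x60 (blk 6, set 2) → VC-HIT  vc=[26, 18]
6: 0xf4 (blk 15, set 3) → MISS  vc=[26, 18, 19]
7: 0x13c (blk 19, set 3) → VC-HIT  vc=[26, 18, 15]
8: 0x61 (blk 6, set 2) → L1-HIT  vc=[26, 18, 15]
9: 0x12f (blk 18, set 2) → VC-HIT  vc=[26, 6, 15]
10: 0x1af (blk 26, set 2) → VC-HIT  vc=[18, 6, 15]
11: 0x1a7 (blk 26, set 2) → L1-HIT  vc=[18, 6, 15]
12: 0xec (blk 14, set 2) → MISS  vc=[18, 6, 15, 26]

MISSES = 6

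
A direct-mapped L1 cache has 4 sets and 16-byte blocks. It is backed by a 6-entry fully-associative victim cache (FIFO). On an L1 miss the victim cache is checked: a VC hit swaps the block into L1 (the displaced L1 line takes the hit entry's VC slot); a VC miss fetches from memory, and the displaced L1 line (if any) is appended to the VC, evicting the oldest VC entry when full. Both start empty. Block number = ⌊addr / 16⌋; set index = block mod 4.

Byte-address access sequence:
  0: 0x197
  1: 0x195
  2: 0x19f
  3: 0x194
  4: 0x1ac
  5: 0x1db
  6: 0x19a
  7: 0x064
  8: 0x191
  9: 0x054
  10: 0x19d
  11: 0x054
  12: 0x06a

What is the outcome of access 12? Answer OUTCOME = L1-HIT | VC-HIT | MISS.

0: 0x197 (blk 25, set 1) → MISS  vc=[]
1: 0x195 (blk 25, set 1) → L1-HIT  vc=[]
2: 0x19f (blk 25, set 1) → L1-HIT  vc=[]
3: 0x194 (blk 25, set 1) → L1-HIT  vc=[]
4: 0x1ac (blk 26, set 2) → MISS  vc=[]
5: 0x1db (blk 29, set 1) → MISS  vc=[25]
6: 0x19a (blk 25, set 1) → VC-HIT  vc=[29]
7: 0x64 (blk 6, set 2) → MISS  vc=[29, 26]
8: 0x191 (blk 25, set 1) → L1-HIT  vc=[29, 26]
9: 0x54 (blk 5, set 1) → MISS  vc=[29, 26, 25]
10: 0x19d (blk 25, set 1) → VC-HIT  vc=[29, 26, 5]
11: 0x54 (blk 5, set 1) → VC-HIT  vc=[29, 26, 25]
12: 0x6a (blk 6, set 2) → L1-HIT  vc=[29, 26, 25]

OUTCOME = L1-HIT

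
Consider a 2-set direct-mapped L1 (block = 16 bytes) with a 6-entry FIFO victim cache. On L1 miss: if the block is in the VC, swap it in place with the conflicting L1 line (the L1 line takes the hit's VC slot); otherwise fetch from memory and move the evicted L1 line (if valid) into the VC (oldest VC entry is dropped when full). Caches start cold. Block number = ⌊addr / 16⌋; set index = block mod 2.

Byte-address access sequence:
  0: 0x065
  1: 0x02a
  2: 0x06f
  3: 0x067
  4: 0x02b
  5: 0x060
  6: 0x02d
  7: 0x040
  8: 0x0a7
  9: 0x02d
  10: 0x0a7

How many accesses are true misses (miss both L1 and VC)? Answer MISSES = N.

MISSES = 4

0: 0x65 (blk 6, set 0) → MISS  vc=[]
1: 0x2a (blk 2, set 0) → MISS  vc=[6]
2: 0x6f (blk 6, set 0) → VC-HIT  vc=[2]
3: 0x67 (blk 6, set 0) → L1-HIT  vc=[2]
4: 0x2b (blk 2, set 0) → VC-HIT  vc=[6]
5: 0x60 (blk 6, set 0) → VC-HIT  vc=[2]
6: 0x2d (blk 2, set 0) → VC-HIT  vc=[6]
7: 0x40 (blk 4, set 0) → MISS  vc=[6, 2]
8: 0xa7 (blk 10, set 0) → MISS  vc=[6, 2, 4]
9: 0x2d (blk 2, set 0) → VC-HIT  vc=[6, 10, 4]
10: 0xa7 (blk 10, set 0) → VC-HIT  vc=[6, 2, 4]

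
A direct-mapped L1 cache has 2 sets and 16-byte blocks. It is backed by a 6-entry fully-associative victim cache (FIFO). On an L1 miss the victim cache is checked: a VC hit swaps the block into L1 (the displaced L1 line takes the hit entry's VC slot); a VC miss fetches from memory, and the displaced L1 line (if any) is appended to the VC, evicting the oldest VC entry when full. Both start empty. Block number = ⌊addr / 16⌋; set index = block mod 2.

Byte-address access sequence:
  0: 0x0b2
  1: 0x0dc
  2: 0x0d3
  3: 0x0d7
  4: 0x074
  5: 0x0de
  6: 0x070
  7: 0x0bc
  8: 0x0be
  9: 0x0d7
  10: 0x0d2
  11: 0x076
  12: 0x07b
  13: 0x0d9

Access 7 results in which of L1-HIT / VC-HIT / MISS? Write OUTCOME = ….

0: 0xb2 (blk 11, set 1) → MISS  vc=[]
1: 0xdc (blk 13, set 1) → MISS  vc=[11]
2: 0xd3 (blk 13, set 1) → L1-HIT  vc=[11]
3: 0xd7 (blk 13, set 1) → L1-HIT  vc=[11]
4: 0x74 (blk 7, set 1) → MISS  vc=[11, 13]
5: 0xde (blk 13, set 1) → VC-HIT  vc=[11, 7]
6: 0x70 (blk 7, set 1) → VC-HIT  vc=[11, 13]
7: 0xbc (blk 11, set 1) → VC-HIT  vc=[7, 13]
8: 0xbe (blk 11, set 1) → L1-HIT  vc=[7, 13]
9: 0xd7 (blk 13, set 1) → VC-HIT  vc=[7, 11]
10: 0xd2 (blk 13, set 1) → L1-HIT  vc=[7, 11]
11: 0x76 (blk 7, set 1) → VC-HIT  vc=[13, 11]
12: 0x7b (blk 7, set 1) → L1-HIT  vc=[13, 11]
13: 0xd9 (blk 13, set 1) → VC-HIT  vc=[7, 11]

OUTCOME = VC-HIT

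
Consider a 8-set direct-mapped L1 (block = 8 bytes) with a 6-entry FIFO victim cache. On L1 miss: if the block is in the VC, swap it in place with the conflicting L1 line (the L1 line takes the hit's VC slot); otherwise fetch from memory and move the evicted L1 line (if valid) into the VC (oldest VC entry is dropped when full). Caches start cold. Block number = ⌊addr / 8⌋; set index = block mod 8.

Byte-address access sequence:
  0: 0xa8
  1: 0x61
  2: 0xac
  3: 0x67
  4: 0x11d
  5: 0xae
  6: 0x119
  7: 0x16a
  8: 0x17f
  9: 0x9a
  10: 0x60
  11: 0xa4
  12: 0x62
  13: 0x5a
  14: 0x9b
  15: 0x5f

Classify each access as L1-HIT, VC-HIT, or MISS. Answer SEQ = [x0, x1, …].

SEQ = [MISS, MISS, L1-HIT, L1-HIT, MISS, L1-HIT, L1-HIT, MISS, MISS, MISS, L1-HIT, MISS, VC-HIT, MISS, VC-HIT, VC-HIT]

  [0] addr=0xa8 blk=21 s=5: MISS | VC []
  [1] addr=0x61 blk=12 s=4: MISS | VC []
  [2] addr=0xac blk=21 s=5: L1-HIT | VC []
  [3] addr=0x67 blk=12 s=4: L1-HIT | VC []
  [4] addr=0x11d blk=35 s=3: MISS | VC []
  [5] addr=0xae blk=21 s=5: L1-HIT | VC []
  [6] addr=0x119 blk=35 s=3: L1-HIT | VC []
  [7] addr=0x16a blk=45 s=5: MISS | VC [21]
  [8] addr=0x17f blk=47 s=7: MISS | VC [21]
  [9] addr=0x9a blk=19 s=3: MISS | VC [21, 35]
  [10] addr=0x60 blk=12 s=4: L1-HIT | VC [21, 35]
  [11] addr=0xa4 blk=20 s=4: MISS | VC [21, 35, 12]
  [12] addr=0x62 blk=12 s=4: VC-HIT | VC [21, 35, 20]
  [13] addr=0x5a blk=11 s=3: MISS | VC [21, 35, 20, 19]
  [14] addr=0x9b blk=19 s=3: VC-HIT | VC [21, 35, 20, 11]
  [15] addr=0x5f blk=11 s=3: VC-HIT | VC [21, 35, 20, 19]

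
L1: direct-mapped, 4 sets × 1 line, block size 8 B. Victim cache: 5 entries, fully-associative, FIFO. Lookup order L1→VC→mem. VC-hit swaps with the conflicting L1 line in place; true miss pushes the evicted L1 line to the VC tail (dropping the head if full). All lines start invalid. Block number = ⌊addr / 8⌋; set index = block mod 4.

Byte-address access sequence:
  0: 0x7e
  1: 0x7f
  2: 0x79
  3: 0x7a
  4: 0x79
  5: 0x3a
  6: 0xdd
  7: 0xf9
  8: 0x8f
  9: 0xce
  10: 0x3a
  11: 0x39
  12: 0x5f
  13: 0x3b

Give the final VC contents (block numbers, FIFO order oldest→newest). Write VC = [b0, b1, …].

0: 0x7e (blk 15, set 3) → MISS  vc=[]
1: 0x7f (blk 15, set 3) → L1-HIT  vc=[]
2: 0x79 (blk 15, set 3) → L1-HIT  vc=[]
3: 0x7a (blk 15, set 3) → L1-HIT  vc=[]
4: 0x79 (blk 15, set 3) → L1-HIT  vc=[]
5: 0x3a (blk 7, set 3) → MISS  vc=[15]
6: 0xdd (blk 27, set 3) → MISS  vc=[15, 7]
7: 0xf9 (blk 31, set 3) → MISS  vc=[15, 7, 27]
8: 0x8f (blk 17, set 1) → MISS  vc=[15, 7, 27]
9: 0xce (blk 25, set 1) → MISS  vc=[15, 7, 27, 17]
10: 0x3a (blk 7, set 3) → VC-HIT  vc=[15, 31, 27, 17]
11: 0x39 (blk 7, set 3) → L1-HIT  vc=[15, 31, 27, 17]
12: 0x5f (blk 11, set 3) → MISS  vc=[15, 31, 27, 17, 7]
13: 0x3b (blk 7, set 3) → VC-HIT  vc=[15, 31, 27, 17, 11]

VC = [15, 31, 27, 17, 11]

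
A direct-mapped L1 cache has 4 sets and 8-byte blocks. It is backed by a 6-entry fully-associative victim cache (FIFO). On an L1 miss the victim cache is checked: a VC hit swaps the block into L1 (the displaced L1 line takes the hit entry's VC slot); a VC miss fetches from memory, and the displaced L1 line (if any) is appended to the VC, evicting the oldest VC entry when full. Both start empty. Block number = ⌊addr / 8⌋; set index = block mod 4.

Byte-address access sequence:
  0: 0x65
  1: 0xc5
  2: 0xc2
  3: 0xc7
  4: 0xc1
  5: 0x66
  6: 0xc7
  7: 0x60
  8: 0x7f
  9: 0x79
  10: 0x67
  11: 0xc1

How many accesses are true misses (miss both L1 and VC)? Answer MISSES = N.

MISSES = 3

#0 0x65→b12/s0 MISS; vc=[]
#1 0xc5→b24/s0 MISS; vc=[12]
#2 0xc2→b24/s0 L1-HIT; vc=[12]
#3 0xc7→b24/s0 L1-HIT; vc=[12]
#4 0xc1→b24/s0 L1-HIT; vc=[12]
#5 0x66→b12/s0 VC-HIT; vc=[24]
#6 0xc7→b24/s0 VC-HIT; vc=[12]
#7 0x60→b12/s0 VC-HIT; vc=[24]
#8 0x7f→b15/s3 MISS; vc=[24]
#9 0x79→b15/s3 L1-HIT; vc=[24]
#10 0x67→b12/s0 L1-HIT; vc=[24]
#11 0xc1→b24/s0 VC-HIT; vc=[12]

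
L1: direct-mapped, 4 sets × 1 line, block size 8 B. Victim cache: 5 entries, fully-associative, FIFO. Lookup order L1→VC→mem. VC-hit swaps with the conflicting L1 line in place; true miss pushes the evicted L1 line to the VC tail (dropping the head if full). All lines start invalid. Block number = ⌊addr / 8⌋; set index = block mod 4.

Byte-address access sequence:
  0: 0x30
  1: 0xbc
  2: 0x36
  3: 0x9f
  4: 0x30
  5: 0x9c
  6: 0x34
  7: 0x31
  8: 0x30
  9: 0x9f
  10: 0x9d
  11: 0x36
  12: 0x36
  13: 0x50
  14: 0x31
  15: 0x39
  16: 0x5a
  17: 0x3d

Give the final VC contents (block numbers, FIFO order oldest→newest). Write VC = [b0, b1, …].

#0 0x30→b6/s2 MISS; vc=[]
#1 0xbc→b23/s3 MISS; vc=[]
#2 0x36→b6/s2 L1-HIT; vc=[]
#3 0x9f→b19/s3 MISS; vc=[23]
#4 0x30→b6/s2 L1-HIT; vc=[23]
#5 0x9c→b19/s3 L1-HIT; vc=[23]
#6 0x34→b6/s2 L1-HIT; vc=[23]
#7 0x31→b6/s2 L1-HIT; vc=[23]
#8 0x30→b6/s2 L1-HIT; vc=[23]
#9 0x9f→b19/s3 L1-HIT; vc=[23]
#10 0x9d→b19/s3 L1-HIT; vc=[23]
#11 0x36→b6/s2 L1-HIT; vc=[23]
#12 0x36→b6/s2 L1-HIT; vc=[23]
#13 0x50→b10/s2 MISS; vc=[23,6]
#14 0x31→b6/s2 VC-HIT; vc=[23,10]
#15 0x39→b7/s3 MISS; vc=[23,10,19]
#16 0x5a→b11/s3 MISS; vc=[23,10,19,7]
#17 0x3d→b7/s3 VC-HIT; vc=[23,10,19,11]

VC = [23, 10, 19, 11]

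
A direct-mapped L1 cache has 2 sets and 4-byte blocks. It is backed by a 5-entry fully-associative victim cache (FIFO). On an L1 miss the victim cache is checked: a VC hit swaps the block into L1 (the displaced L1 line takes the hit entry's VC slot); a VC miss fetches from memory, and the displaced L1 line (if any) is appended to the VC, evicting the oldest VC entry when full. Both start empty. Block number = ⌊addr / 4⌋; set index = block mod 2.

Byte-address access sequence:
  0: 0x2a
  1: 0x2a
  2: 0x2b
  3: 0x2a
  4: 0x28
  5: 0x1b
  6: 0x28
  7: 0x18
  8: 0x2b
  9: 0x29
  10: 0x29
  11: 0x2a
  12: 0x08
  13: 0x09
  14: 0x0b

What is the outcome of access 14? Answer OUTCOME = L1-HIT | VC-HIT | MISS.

  [0] addr=0x2a blk=10 s=0: MISS | VC []
  [1] addr=0x2a blk=10 s=0: L1-HIT | VC []
  [2] addr=0x2b blk=10 s=0: L1-HIT | VC []
  [3] addr=0x2a blk=10 s=0: L1-HIT | VC []
  [4] addr=0x28 blk=10 s=0: L1-HIT | VC []
  [5] addr=0x1b blk=6 s=0: MISS | VC [10]
  [6] addr=0x28 blk=10 s=0: VC-HIT | VC [6]
  [7] addr=0x18 blk=6 s=0: VC-HIT | VC [10]
  [8] addr=0x2b blk=10 s=0: VC-HIT | VC [6]
  [9] addr=0x29 blk=10 s=0: L1-HIT | VC [6]
  [10] addr=0x29 blk=10 s=0: L1-HIT | VC [6]
  [11] addr=0x2a blk=10 s=0: L1-HIT | VC [6]
  [12] addr=0x8 blk=2 s=0: MISS | VC [6, 10]
  [13] addr=0x9 blk=2 s=0: L1-HIT | VC [6, 10]
  [14] addr=0xb blk=2 s=0: L1-HIT | VC [6, 10]

OUTCOME = L1-HIT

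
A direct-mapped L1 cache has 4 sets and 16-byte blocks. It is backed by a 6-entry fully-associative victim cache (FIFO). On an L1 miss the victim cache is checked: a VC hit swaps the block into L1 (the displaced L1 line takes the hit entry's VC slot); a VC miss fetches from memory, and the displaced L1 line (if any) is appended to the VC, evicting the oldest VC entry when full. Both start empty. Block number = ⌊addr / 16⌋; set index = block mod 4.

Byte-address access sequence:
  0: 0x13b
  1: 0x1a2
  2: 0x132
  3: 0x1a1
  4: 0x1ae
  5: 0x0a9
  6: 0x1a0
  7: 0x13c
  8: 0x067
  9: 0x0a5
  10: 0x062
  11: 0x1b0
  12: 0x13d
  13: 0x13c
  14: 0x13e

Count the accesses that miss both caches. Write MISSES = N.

MISSES = 5

  [0] addr=0x13b blk=19 s=3: MISS | VC []
  [1] addr=0x1a2 blk=26 s=2: MISS | VC []
  [2] addr=0x132 blk=19 s=3: L1-HIT | VC []
  [3] addr=0x1a1 blk=26 s=2: L1-HIT | VC []
  [4] addr=0x1ae blk=26 s=2: L1-HIT | VC []
  [5] addr=0xa9 blk=10 s=2: MISS | VC [26]
  [6] addr=0x1a0 blk=26 s=2: VC-HIT | VC [10]
  [7] addr=0x13c blk=19 s=3: L1-HIT | VC [10]
  [8] addr=0x67 blk=6 s=2: MISS | VC [10, 26]
  [9] addr=0xa5 blk=10 s=2: VC-HIT | VC [6, 26]
  [10] addr=0x62 blk=6 s=2: VC-HIT | VC [10, 26]
  [11] addr=0x1b0 blk=27 s=3: MISS | VC [10, 26, 19]
  [12] addr=0x13d blk=19 s=3: VC-HIT | VC [10, 26, 27]
  [13] addr=0x13c blk=19 s=3: L1-HIT | VC [10, 26, 27]
  [14] addr=0x13e blk=19 s=3: L1-HIT | VC [10, 26, 27]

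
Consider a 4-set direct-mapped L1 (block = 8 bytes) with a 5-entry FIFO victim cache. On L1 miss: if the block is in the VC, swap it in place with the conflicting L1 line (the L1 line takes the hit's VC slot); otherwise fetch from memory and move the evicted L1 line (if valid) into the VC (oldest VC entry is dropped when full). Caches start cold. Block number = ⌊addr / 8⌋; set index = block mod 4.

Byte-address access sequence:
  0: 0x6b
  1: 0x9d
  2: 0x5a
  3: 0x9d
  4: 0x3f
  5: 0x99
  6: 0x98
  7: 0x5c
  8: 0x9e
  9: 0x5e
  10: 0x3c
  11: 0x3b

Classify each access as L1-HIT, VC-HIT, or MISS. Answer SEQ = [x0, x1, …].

#0 0x6b→b13/s1 MISS; vc=[]
#1 0x9d→b19/s3 MISS; vc=[]
#2 0x5a→b11/s3 MISS; vc=[19]
#3 0x9d→b19/s3 VC-HIT; vc=[11]
#4 0x3f→b7/s3 MISS; vc=[11,19]
#5 0x99→b19/s3 VC-HIT; vc=[11,7]
#6 0x98→b19/s3 L1-HIT; vc=[11,7]
#7 0x5c→b11/s3 VC-HIT; vc=[19,7]
#8 0x9e→b19/s3 VC-HIT; vc=[11,7]
#9 0x5e→b11/s3 VC-HIT; vc=[19,7]
#10 0x3c→b7/s3 VC-HIT; vc=[19,11]
#11 0x3b→b7/s3 L1-HIT; vc=[19,11]

SEQ = [MISS, MISS, MISS, VC-HIT, MISS, VC-HIT, L1-HIT, VC-HIT, VC-HIT, VC-HIT, VC-HIT, L1-HIT]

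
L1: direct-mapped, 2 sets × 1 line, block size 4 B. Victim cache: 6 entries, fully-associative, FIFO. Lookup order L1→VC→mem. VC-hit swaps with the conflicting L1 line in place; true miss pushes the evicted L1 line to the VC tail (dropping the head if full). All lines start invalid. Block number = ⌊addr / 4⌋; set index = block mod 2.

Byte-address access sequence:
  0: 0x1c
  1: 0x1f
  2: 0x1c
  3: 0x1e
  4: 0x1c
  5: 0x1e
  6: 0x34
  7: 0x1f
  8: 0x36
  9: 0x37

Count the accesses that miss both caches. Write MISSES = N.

  [0] addr=0x1c blk=7 s=1: MISS | VC []
  [1] addr=0x1f blk=7 s=1: L1-HIT | VC []
  [2] addr=0x1c blk=7 s=1: L1-HIT | VC []
  [3] addr=0x1e blk=7 s=1: L1-HIT | VC []
  [4] addr=0x1c blk=7 s=1: L1-HIT | VC []
  [5] addr=0x1e blk=7 s=1: L1-HIT | VC []
  [6] addr=0x34 blk=13 s=1: MISS | VC [7]
  [7] addr=0x1f blk=7 s=1: VC-HIT | VC [13]
  [8] addr=0x36 blk=13 s=1: VC-HIT | VC [7]
  [9] addr=0x37 blk=13 s=1: L1-HIT | VC [7]

MISSES = 2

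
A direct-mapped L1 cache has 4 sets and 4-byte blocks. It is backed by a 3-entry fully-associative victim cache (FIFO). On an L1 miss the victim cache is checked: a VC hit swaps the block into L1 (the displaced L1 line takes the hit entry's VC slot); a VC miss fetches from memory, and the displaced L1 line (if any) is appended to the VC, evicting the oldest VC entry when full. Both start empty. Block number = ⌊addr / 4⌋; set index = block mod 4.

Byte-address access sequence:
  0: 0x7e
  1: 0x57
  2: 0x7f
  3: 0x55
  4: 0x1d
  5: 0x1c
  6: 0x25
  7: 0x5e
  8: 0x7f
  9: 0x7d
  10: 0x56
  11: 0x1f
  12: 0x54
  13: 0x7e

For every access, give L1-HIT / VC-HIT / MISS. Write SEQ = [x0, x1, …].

SEQ = [MISS, MISS, L1-HIT, L1-HIT, MISS, L1-HIT, MISS, MISS, VC-HIT, L1-HIT, VC-HIT, VC-HIT, L1-HIT, VC-HIT]

  [0] addr=0x7e blk=31 s=3: MISS | VC []
  [1] addr=0x57 blk=21 s=1: MISS | VC []
  [2] addr=0x7f blk=31 s=3: L1-HIT | VC []
  [3] addr=0x55 blk=21 s=1: L1-HIT | VC []
  [4] addr=0x1d blk=7 s=3: MISS | VC [31]
  [5] addr=0x1c blk=7 s=3: L1-HIT | VC [31]
  [6] addr=0x25 blk=9 s=1: MISS | VC [31, 21]
  [7] addr=0x5e blk=23 s=3: MISS | VC [31, 21, 7]
  [8] addr=0x7f blk=31 s=3: VC-HIT | VC [23, 21, 7]
  [9] addr=0x7d blk=31 s=3: L1-HIT | VC [23, 21, 7]
  [10] addr=0x56 blk=21 s=1: VC-HIT | VC [23, 9, 7]
  [11] addr=0x1f blk=7 s=3: VC-HIT | VC [23, 9, 31]
  [12] addr=0x54 blk=21 s=1: L1-HIT | VC [23, 9, 31]
  [13] addr=0x7e blk=31 s=3: VC-HIT | VC [23, 9, 7]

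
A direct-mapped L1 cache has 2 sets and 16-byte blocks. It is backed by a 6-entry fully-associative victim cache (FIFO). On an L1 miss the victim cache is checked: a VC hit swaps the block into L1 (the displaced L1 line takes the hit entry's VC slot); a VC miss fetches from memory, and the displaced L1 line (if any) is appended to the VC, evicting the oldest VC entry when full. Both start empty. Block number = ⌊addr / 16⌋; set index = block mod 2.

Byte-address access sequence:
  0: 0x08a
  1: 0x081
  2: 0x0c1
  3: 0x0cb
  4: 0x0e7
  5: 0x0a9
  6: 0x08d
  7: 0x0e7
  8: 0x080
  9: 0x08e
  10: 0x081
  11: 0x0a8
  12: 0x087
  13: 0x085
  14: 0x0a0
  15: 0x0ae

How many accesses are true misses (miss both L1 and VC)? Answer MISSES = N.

MISSES = 4

0: 0x8a (blk 8, set 0) → MISS  vc=[]
1: 0x81 (blk 8, set 0) → L1-HIT  vc=[]
2: 0xc1 (blk 12, set 0) → MISS  vc=[8]
3: 0xcb (blk 12, set 0) → L1-HIT  vc=[8]
4: 0xe7 (blk 14, set 0) → MISS  vc=[8, 12]
5: 0xa9 (blk 10, set 0) → MISS  vc=[8, 12, 14]
6: 0x8d (blk 8, set 0) → VC-HIT  vc=[10, 12, 14]
7: 0xe7 (blk 14, set 0) → VC-HIT  vc=[10, 12, 8]
8: 0x80 (blk 8, set 0) → VC-HIT  vc=[10, 12, 14]
9: 0x8e (blk 8, set 0) → L1-HIT  vc=[10, 12, 14]
10: 0x81 (blk 8, set 0) → L1-HIT  vc=[10, 12, 14]
11: 0xa8 (blk 10, set 0) → VC-HIT  vc=[8, 12, 14]
12: 0x87 (blk 8, set 0) → VC-HIT  vc=[10, 12, 14]
13: 0x85 (blk 8, set 0) → L1-HIT  vc=[10, 12, 14]
14: 0xa0 (blk 10, set 0) → VC-HIT  vc=[8, 12, 14]
15: 0xae (blk 10, set 0) → L1-HIT  vc=[8, 12, 14]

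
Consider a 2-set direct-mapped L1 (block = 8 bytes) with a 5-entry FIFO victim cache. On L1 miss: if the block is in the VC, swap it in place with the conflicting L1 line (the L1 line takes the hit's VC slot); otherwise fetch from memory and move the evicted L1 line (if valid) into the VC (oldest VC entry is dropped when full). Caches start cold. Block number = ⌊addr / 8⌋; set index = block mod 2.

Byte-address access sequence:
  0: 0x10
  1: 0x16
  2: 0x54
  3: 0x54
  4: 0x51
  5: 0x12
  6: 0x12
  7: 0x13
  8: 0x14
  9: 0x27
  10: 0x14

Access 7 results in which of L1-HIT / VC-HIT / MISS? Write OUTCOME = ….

0: 0x10 (blk 2, set 0) → MISS  vc=[]
1: 0x16 (blk 2, set 0) → L1-HIT  vc=[]
2: 0x54 (blk 10, set 0) → MISS  vc=[2]
3: 0x54 (blk 10, set 0) → L1-HIT  vc=[2]
4: 0x51 (blk 10, set 0) → L1-HIT  vc=[2]
5: 0x12 (blk 2, set 0) → VC-HIT  vc=[10]
6: 0x12 (blk 2, set 0) → L1-HIT  vc=[10]
7: 0x13 (blk 2, set 0) → L1-HIT  vc=[10]
8: 0x14 (blk 2, set 0) → L1-HIT  vc=[10]
9: 0x27 (blk 4, set 0) → MISS  vc=[10, 2]
10: 0x14 (blk 2, set 0) → VC-HIT  vc=[10, 4]

OUTCOME = L1-HIT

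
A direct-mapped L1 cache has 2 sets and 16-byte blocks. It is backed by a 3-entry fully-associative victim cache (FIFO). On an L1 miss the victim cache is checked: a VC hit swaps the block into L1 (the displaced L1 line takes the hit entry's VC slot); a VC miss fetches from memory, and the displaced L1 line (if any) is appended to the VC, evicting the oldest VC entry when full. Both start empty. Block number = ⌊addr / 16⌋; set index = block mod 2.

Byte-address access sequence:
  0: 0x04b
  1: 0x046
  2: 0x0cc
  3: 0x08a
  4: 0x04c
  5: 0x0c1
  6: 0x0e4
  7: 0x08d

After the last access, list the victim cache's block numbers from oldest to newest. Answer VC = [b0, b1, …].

  [0] addr=0x4b blk=4 s=0: MISS | VC []
  [1] addr=0x46 blk=4 s=0: L1-HIT | VC []
  [2] addr=0xcc blk=12 s=0: MISS | VC [4]
  [3] addr=0x8a blk=8 s=0: MISS | VC [4, 12]
  [4] addr=0x4c blk=4 s=0: VC-HIT | VC [8, 12]
  [5] addr=0xc1 blk=12 s=0: VC-HIT | VC [8, 4]
  [6] addr=0xe4 blk=14 s=0: MISS | VC [8, 4, 12]
  [7] addr=0x8d blk=8 s=0: VC-HIT | VC [14, 4, 12]

VC = [14, 4, 12]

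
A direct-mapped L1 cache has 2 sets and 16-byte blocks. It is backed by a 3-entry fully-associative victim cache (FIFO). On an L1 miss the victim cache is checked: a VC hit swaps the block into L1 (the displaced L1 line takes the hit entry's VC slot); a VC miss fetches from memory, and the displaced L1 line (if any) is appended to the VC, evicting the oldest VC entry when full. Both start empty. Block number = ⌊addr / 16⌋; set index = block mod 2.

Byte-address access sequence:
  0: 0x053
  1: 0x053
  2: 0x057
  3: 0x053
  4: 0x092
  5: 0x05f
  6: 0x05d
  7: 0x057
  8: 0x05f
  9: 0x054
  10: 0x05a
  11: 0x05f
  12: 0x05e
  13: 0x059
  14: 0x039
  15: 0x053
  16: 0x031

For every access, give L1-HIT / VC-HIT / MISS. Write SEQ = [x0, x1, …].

SEQ = [MISS, L1-HIT, L1-HIT, L1-HIT, MISS, VC-HIT, L1-HIT, L1-HIT, L1-HIT, L1-HIT, L1-HIT, L1-HIT, L1-HIT, L1-HIT, MISS, VC-HIT, VC-HIT]

#0 0x53→b5/s1 MISS; vc=[]
#1 0x53→b5/s1 L1-HIT; vc=[]
#2 0x57→b5/s1 L1-HIT; vc=[]
#3 0x53→b5/s1 L1-HIT; vc=[]
#4 0x92→b9/s1 MISS; vc=[5]
#5 0x5f→b5/s1 VC-HIT; vc=[9]
#6 0x5d→b5/s1 L1-HIT; vc=[9]
#7 0x57→b5/s1 L1-HIT; vc=[9]
#8 0x5f→b5/s1 L1-HIT; vc=[9]
#9 0x54→b5/s1 L1-HIT; vc=[9]
#10 0x5a→b5/s1 L1-HIT; vc=[9]
#11 0x5f→b5/s1 L1-HIT; vc=[9]
#12 0x5e→b5/s1 L1-HIT; vc=[9]
#13 0x59→b5/s1 L1-HIT; vc=[9]
#14 0x39→b3/s1 MISS; vc=[9,5]
#15 0x53→b5/s1 VC-HIT; vc=[9,3]
#16 0x31→b3/s1 VC-HIT; vc=[9,5]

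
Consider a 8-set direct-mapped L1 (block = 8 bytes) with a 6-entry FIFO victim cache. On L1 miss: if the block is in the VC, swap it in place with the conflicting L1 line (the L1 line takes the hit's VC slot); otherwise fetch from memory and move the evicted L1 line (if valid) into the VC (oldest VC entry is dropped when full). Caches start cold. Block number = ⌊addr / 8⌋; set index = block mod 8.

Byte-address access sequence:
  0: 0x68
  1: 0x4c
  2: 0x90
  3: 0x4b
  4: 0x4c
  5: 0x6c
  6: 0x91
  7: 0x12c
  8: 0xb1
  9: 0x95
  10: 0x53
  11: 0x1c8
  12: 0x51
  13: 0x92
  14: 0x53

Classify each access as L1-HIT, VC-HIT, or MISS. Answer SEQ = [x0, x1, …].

  [0] addr=0x68 blk=13 s=5: MISS | VC []
  [1] addr=0x4c blk=9 s=1: MISS | VC []
  [2] addr=0x90 blk=18 s=2: MISS | VC []
  [3] addr=0x4b blk=9 s=1: L1-HIT | VC []
  [4] addr=0x4c blk=9 s=1: L1-HIT | VC []
  [5] addr=0x6c blk=13 s=5: L1-HIT | VC []
  [6] addr=0x91 blk=18 s=2: L1-HIT | VC []
  [7] addr=0x12c blk=37 s=5: MISS | VC [13]
  [8] addr=0xb1 blk=22 s=6: MISS | VC [13]
  [9] addr=0x95 blk=18 s=2: L1-HIT | VC [13]
  [10] addr=0x53 blk=10 s=2: MISS | VC [13, 18]
  [11] addr=0x1c8 blk=57 s=1: MISS | VC [13, 18, 9]
  [12] addr=0x51 blk=10 s=2: L1-HIT | VC [13, 18, 9]
  [13] addr=0x92 blk=18 s=2: VC-HIT | VC [13, 10, 9]
  [14] addr=0x53 blk=10 s=2: VC-HIT | VC [13, 18, 9]

SEQ = [MISS, MISS, MISS, L1-HIT, L1-HIT, L1-HIT, L1-HIT, MISS, MISS, L1-HIT, MISS, MISS, L1-HIT, VC-HIT, VC-HIT]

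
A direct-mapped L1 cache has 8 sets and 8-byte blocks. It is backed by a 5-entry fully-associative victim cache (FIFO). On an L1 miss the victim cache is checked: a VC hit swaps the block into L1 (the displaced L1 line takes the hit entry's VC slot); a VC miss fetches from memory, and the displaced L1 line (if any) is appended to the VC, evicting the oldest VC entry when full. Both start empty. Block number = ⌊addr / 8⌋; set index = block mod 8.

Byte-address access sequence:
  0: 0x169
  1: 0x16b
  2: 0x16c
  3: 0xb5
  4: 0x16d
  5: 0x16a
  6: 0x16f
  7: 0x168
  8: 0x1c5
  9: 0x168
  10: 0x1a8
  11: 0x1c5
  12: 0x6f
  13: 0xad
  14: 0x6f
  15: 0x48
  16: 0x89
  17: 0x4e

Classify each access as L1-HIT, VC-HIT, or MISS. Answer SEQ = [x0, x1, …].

  [0] addr=0x169 blk=45 s=5: MISS | VC []
  [1] addr=0x16b blk=45 s=5: L1-HIT | VC []
  [2] addr=0x16c blk=45 s=5: L1-HIT | VC []
  [3] addr=0xb5 blk=22 s=6: MISS | VC []
  [4] addr=0x16d blk=45 s=5: L1-HIT | VC []
  [5] addr=0x16a blk=45 s=5: L1-HIT | VC []
  [6] addr=0x16f blk=45 s=5: L1-HIT | VC []
  [7] addr=0x168 blk=45 s=5: L1-HIT | VC []
  [8] addr=0x1c5 blk=56 s=0: MISS | VC []
  [9] addr=0x168 blk=45 s=5: L1-HIT | VC []
  [10] addr=0x1a8 blk=53 s=5: MISS | VC [45]
  [11] addr=0x1c5 blk=56 s=0: L1-HIT | VC [45]
  [12] addr=0x6f blk=13 s=5: MISS | VC [45, 53]
  [13] addr=0xad blk=21 s=5: MISS | VC [45, 53, 13]
  [14] addr=0x6f blk=13 s=5: VC-HIT | VC [45, 53, 21]
  [15] addr=0x48 blk=9 s=1: MISS | VC [45, 53, 21]
  [16] addr=0x89 blk=17 s=1: MISS | VC [45, 53, 21, 9]
  [17] addr=0x4e blk=9 s=1: VC-HIT | VC [45, 53, 21, 17]

SEQ = [MISS, L1-HIT, L1-HIT, MISS, L1-HIT, L1-HIT, L1-HIT, L1-HIT, MISS, L1-HIT, MISS, L1-HIT, MISS, MISS, VC-HIT, MISS, MISS, VC-HIT]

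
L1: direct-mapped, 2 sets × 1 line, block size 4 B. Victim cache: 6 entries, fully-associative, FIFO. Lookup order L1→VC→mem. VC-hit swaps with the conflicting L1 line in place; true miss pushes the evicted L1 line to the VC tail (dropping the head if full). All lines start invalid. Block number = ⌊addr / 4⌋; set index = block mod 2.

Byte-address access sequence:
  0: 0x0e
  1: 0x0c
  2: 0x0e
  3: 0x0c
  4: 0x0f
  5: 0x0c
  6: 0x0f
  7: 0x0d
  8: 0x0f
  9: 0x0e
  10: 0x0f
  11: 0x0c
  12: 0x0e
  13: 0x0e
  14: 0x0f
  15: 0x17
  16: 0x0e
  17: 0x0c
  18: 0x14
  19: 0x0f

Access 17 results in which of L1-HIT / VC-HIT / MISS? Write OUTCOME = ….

OUTCOME = L1-HIT

#0 0xe→b3/s1 MISS; vc=[]
#1 0xc→b3/s1 L1-HIT; vc=[]
#2 0xe→b3/s1 L1-HIT; vc=[]
#3 0xc→b3/s1 L1-HIT; vc=[]
#4 0xf→b3/s1 L1-HIT; vc=[]
#5 0xc→b3/s1 L1-HIT; vc=[]
#6 0xf→b3/s1 L1-HIT; vc=[]
#7 0xd→b3/s1 L1-HIT; vc=[]
#8 0xf→b3/s1 L1-HIT; vc=[]
#9 0xe→b3/s1 L1-HIT; vc=[]
#10 0xf→b3/s1 L1-HIT; vc=[]
#11 0xc→b3/s1 L1-HIT; vc=[]
#12 0xe→b3/s1 L1-HIT; vc=[]
#13 0xe→b3/s1 L1-HIT; vc=[]
#14 0xf→b3/s1 L1-HIT; vc=[]
#15 0x17→b5/s1 MISS; vc=[3]
#16 0xe→b3/s1 VC-HIT; vc=[5]
#17 0xc→b3/s1 L1-HIT; vc=[5]
#18 0x14→b5/s1 VC-HIT; vc=[3]
#19 0xf→b3/s1 VC-HIT; vc=[5]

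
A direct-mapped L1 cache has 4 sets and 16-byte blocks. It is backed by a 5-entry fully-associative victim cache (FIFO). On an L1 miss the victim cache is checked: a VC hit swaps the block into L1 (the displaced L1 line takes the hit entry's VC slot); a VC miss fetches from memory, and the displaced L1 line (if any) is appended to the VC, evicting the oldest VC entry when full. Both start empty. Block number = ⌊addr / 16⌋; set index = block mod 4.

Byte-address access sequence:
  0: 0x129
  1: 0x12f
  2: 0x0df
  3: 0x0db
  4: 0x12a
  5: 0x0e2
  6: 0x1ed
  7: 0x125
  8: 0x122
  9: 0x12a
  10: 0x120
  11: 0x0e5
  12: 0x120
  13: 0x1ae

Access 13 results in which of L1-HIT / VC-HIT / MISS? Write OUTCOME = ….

0: 0x129 (blk 18, set 2) → MISS  vc=[]
1: 0x12f (blk 18, set 2) → L1-HIT  vc=[]
2: 0xdf (blk 13, set 1) → MISS  vc=[]
3: 0xdb (blk 13, set 1) → L1-HIT  vc=[]
4: 0x12a (blk 18, set 2) → L1-HIT  vc=[]
5: 0xe2 (blk 14, set 2) → MISS  vc=[18]
6: 0x1ed (blk 30, set 2) → MISS  vc=[18, 14]
7: 0x125 (blk 18, set 2) → VC-HIT  vc=[30, 14]
8: 0x122 (blk 18, set 2) → L1-HIT  vc=[30, 14]
9: 0x12a (blk 18, set 2) → L1-HIT  vc=[30, 14]
10: 0x120 (blk 18, set 2) → L1-HIT  vc=[30, 14]
11: 0xe5 (blk 14, set 2) → VC-HIT  vc=[30, 18]
12: 0x120 (blk 18, set 2) → VC-HIT  vc=[30, 14]
13: 0x1ae (blk 26, set 2) → MISS  vc=[30, 14, 18]

OUTCOME = MISS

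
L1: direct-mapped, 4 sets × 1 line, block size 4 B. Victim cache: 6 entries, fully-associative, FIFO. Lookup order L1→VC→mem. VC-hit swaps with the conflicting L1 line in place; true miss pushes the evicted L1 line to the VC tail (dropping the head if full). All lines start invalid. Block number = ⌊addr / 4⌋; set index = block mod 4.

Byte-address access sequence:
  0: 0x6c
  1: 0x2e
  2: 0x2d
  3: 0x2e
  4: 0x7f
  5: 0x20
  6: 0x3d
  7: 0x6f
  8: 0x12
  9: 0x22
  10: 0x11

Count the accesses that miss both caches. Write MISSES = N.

MISSES = 6

  [0] addr=0x6c blk=27 s=3: MISS | VC []
  [1] addr=0x2e blk=11 s=3: MISS | VC [27]
  [2] addr=0x2d blk=11 s=3: L1-HIT | VC [27]
  [3] addr=0x2e blk=11 s=3: L1-HIT | VC [27]
  [4] addr=0x7f blk=31 s=3: MISS | VC [27, 11]
  [5] addr=0x20 blk=8 s=0: MISS | VC [27, 11]
  [6] addr=0x3d blk=15 s=3: MISS | VC [27, 11, 31]
  [7] addr=0x6f blk=27 s=3: VC-HIT | VC [15, 11, 31]
  [8] addr=0x12 blk=4 s=0: MISS | VC [15, 11, 31, 8]
  [9] addr=0x22 blk=8 s=0: VC-HIT | VC [15, 11, 31, 4]
  [10] addr=0x11 blk=4 s=0: VC-HIT | VC [15, 11, 31, 8]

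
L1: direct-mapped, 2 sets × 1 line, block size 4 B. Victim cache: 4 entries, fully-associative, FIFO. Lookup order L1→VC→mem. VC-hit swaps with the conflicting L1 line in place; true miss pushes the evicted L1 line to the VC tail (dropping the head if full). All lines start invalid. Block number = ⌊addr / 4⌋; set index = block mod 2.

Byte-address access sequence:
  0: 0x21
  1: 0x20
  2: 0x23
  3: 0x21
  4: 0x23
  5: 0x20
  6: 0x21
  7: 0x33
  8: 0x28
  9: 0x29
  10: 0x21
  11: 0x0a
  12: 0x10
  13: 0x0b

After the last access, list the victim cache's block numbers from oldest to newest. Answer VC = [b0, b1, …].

VC = [10, 12, 8, 4]

0: 0x21 (blk 8, set 0) → MISS  vc=[]
1: 0x20 (blk 8, set 0) → L1-HIT  vc=[]
2: 0x23 (blk 8, set 0) → L1-HIT  vc=[]
3: 0x21 (blk 8, set 0) → L1-HIT  vc=[]
4: 0x23 (blk 8, set 0) → L1-HIT  vc=[]
5: 0x20 (blk 8, set 0) → L1-HIT  vc=[]
6: 0x21 (blk 8, set 0) → L1-HIT  vc=[]
7: 0x33 (blk 12, set 0) → MISS  vc=[8]
8: 0x28 (blk 10, set 0) → MISS  vc=[8, 12]
9: 0x29 (blk 10, set 0) → L1-HIT  vc=[8, 12]
10: 0x21 (blk 8, set 0) → VC-HIT  vc=[10, 12]
11: 0xa (blk 2, set 0) → MISS  vc=[10, 12, 8]
12: 0x10 (blk 4, set 0) → MISS  vc=[10, 12, 8, 2]
13: 0xb (blk 2, set 0) → VC-HIT  vc=[10, 12, 8, 4]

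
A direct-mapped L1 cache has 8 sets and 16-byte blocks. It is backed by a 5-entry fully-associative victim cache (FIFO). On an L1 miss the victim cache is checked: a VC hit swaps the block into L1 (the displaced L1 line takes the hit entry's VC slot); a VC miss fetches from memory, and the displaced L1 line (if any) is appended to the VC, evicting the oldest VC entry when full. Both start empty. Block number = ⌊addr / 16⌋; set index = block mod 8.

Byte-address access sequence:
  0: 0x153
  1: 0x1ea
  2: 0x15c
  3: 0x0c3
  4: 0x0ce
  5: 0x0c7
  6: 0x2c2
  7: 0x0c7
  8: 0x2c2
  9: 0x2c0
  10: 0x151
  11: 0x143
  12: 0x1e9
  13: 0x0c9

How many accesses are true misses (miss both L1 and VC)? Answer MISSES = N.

#0 0x153→b21/s5 MISS; vc=[]
#1 0x1ea→b30/s6 MISS; vc=[]
#2 0x15c→b21/s5 L1-HIT; vc=[]
#3 0xc3→b12/s4 MISS; vc=[]
#4 0xce→b12/s4 L1-HIT; vc=[]
#5 0xc7→b12/s4 L1-HIT; vc=[]
#6 0x2c2→b44/s4 MISS; vc=[12]
#7 0xc7→b12/s4 VC-HIT; vc=[44]
#8 0x2c2→b44/s4 VC-HIT; vc=[12]
#9 0x2c0→b44/s4 L1-HIT; vc=[12]
#10 0x151→b21/s5 L1-HIT; vc=[12]
#11 0x143→b20/s4 MISS; vc=[12,44]
#12 0x1e9→b30/s6 L1-HIT; vc=[12,44]
#13 0xc9→b12/s4 VC-HIT; vc=[20,44]

MISSES = 5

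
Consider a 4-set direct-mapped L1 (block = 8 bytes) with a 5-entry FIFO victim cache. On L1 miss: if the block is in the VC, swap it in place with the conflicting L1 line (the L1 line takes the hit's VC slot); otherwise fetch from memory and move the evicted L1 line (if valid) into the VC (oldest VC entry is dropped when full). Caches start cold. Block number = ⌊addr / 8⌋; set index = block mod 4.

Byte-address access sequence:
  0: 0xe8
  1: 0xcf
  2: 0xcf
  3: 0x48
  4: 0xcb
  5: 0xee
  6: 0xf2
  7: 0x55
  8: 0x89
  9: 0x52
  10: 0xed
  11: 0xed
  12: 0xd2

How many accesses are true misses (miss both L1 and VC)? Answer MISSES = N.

MISSES = 7

  [0] addr=0xe8 blk=29 s=1: MISS | VC []
  [1] addr=0xcf blk=25 s=1: MISS | VC [29]
  [2] addr=0xcf blk=25 s=1: L1-HIT | VC [29]
  [3] addr=0x48 blk=9 s=1: MISS | VC [29, 25]
  [4] addr=0xcb blk=25 s=1: VC-HIT | VC [29, 9]
  [5] addr=0xee blk=29 s=1: VC-HIT | VC [25, 9]
  [6] addr=0xf2 blk=30 s=2: MISS | VC [25, 9]
  [7] addr=0x55 blk=10 s=2: MISS | VC [25, 9, 30]
  [8] addr=0x89 blk=17 s=1: MISS | VC [25, 9, 30, 29]
  [9] addr=0x52 blk=10 s=2: L1-HIT | VC [25, 9, 30, 29]
  [10] addr=0xed blk=29 s=1: VC-HIT | VC [25, 9, 30, 17]
  [11] addr=0xed blk=29 s=1: L1-HIT | VC [25, 9, 30, 17]
  [12] addr=0xd2 blk=26 s=2: MISS | VC [25, 9, 30, 17, 10]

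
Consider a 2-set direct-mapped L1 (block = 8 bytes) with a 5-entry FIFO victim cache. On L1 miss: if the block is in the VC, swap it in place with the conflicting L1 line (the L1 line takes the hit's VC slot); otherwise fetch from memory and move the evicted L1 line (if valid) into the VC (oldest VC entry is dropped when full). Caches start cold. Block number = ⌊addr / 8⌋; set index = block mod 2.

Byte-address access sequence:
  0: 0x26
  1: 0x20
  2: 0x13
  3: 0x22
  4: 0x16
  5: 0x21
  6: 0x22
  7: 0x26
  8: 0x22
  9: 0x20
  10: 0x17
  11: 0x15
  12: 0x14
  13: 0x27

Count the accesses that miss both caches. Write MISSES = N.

MISSES = 2

#0 0x26→b4/s0 MISS; vc=[]
#1 0x20→b4/s0 L1-HIT; vc=[]
#2 0x13→b2/s0 MISS; vc=[4]
#3 0x22→b4/s0 VC-HIT; vc=[2]
#4 0x16→b2/s0 VC-HIT; vc=[4]
#5 0x21→b4/s0 VC-HIT; vc=[2]
#6 0x22→b4/s0 L1-HIT; vc=[2]
#7 0x26→b4/s0 L1-HIT; vc=[2]
#8 0x22→b4/s0 L1-HIT; vc=[2]
#9 0x20→b4/s0 L1-HIT; vc=[2]
#10 0x17→b2/s0 VC-HIT; vc=[4]
#11 0x15→b2/s0 L1-HIT; vc=[4]
#12 0x14→b2/s0 L1-HIT; vc=[4]
#13 0x27→b4/s0 VC-HIT; vc=[2]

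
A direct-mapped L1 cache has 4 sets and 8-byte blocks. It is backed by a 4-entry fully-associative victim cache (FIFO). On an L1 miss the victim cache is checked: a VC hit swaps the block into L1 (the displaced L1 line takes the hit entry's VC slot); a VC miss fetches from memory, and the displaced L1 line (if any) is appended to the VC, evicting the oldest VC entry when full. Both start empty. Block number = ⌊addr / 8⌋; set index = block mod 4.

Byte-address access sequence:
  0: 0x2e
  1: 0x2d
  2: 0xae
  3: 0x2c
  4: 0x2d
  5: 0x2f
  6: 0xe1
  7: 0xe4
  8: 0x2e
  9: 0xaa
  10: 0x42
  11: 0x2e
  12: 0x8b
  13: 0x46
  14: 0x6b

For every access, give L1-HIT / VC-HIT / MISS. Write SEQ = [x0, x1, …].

#0 0x2e→b5/s1 MISS; vc=[]
#1 0x2d→b5/s1 L1-HIT; vc=[]
#2 0xae→b21/s1 MISS; vc=[5]
#3 0x2c→b5/s1 VC-HIT; vc=[21]
#4 0x2d→b5/s1 L1-HIT; vc=[21]
#5 0x2f→b5/s1 L1-HIT; vc=[21]
#6 0xe1→b28/s0 MISS; vc=[21]
#7 0xe4→b28/s0 L1-HIT; vc=[21]
#8 0x2e→b5/s1 L1-HIT; vc=[21]
#9 0xaa→b21/s1 VC-HIT; vc=[5]
#10 0x42→b8/s0 MISS; vc=[5,28]
#11 0x2e→b5/s1 VC-HIT; vc=[21,28]
#12 0x8b→b17/s1 MISS; vc=[21,28,5]
#13 0x46→b8/s0 L1-HIT; vc=[21,28,5]
#14 0x6b→b13/s1 MISS; vc=[21,28,5,17]

SEQ = [MISS, L1-HIT, MISS, VC-HIT, L1-HIT, L1-HIT, MISS, L1-HIT, L1-HIT, VC-HIT, MISS, VC-HIT, MISS, L1-HIT, MISS]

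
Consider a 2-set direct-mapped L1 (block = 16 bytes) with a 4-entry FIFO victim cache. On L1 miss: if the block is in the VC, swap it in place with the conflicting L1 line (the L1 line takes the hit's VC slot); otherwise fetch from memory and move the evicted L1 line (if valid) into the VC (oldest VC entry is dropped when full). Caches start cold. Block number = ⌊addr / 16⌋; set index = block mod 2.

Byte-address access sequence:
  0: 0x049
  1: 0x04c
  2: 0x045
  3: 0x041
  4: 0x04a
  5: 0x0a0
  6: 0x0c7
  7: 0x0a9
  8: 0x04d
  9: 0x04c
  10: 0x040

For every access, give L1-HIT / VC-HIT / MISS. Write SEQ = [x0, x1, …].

SEQ = [MISS, L1-HIT, L1-HIT, L1-HIT, L1-HIT, MISS, MISS, VC-HIT, VC-HIT, L1-HIT, L1-HIT]

0: 0x49 (blk 4, set 0) → MISS  vc=[]
1: 0x4c (blk 4, set 0) → L1-HIT  vc=[]
2: 0x45 (blk 4, set 0) → L1-HIT  vc=[]
3: 0x41 (blk 4, set 0) → L1-HIT  vc=[]
4: 0x4a (blk 4, set 0) → L1-HIT  vc=[]
5: 0xa0 (blk 10, set 0) → MISS  vc=[4]
6: 0xc7 (blk 12, set 0) → MISS  vc=[4, 10]
7: 0xa9 (blk 10, set 0) → VC-HIT  vc=[4, 12]
8: 0x4d (blk 4, set 0) → VC-HIT  vc=[10, 12]
9: 0x4c (blk 4, set 0) → L1-HIT  vc=[10, 12]
10: 0x40 (blk 4, set 0) → L1-HIT  vc=[10, 12]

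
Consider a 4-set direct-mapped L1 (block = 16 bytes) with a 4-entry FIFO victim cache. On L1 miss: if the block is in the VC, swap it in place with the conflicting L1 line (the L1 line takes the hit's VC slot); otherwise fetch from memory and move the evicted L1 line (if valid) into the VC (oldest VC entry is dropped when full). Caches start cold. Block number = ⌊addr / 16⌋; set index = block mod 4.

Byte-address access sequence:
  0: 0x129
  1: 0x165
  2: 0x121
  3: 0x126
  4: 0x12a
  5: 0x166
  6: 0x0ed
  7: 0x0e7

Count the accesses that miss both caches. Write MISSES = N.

0: 0x129 (blk 18, set 2) → MISS  vc=[]
1: 0x165 (blk 22, set 2) → MISS  vc=[18]
2: 0x121 (blk 18, set 2) → VC-HIT  vc=[22]
3: 0x126 (blk 18, set 2) → L1-HIT  vc=[22]
4: 0x12a (blk 18, set 2) → L1-HIT  vc=[22]
5: 0x166 (blk 22, set 2) → VC-HIT  vc=[18]
6: 0xed (blk 14, set 2) → MISS  vc=[18, 22]
7: 0xe7 (blk 14, set 2) → L1-HIT  vc=[18, 22]

MISSES = 3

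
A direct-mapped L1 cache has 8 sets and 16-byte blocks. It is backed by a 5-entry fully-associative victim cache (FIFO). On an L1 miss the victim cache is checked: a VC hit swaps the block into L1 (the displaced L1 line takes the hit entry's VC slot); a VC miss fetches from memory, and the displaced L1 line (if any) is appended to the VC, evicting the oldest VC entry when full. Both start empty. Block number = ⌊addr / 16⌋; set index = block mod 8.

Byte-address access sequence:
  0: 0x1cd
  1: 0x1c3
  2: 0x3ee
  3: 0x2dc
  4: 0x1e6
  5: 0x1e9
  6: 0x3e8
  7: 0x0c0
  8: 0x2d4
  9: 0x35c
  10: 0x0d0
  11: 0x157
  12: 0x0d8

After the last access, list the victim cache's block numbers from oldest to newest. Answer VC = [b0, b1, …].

VC = [30, 28, 45, 53, 21]

0: 0x1cd (blk 28, set 4) → MISS  vc=[]
1: 0x1c3 (blk 28, set 4) → L1-HIT  vc=[]
2: 0x3ee (blk 62, set 6) → MISS  vc=[]
3: 0x2dc (blk 45, set 5) → MISS  vc=[]
4: 0x1e6 (blk 30, set 6) → MISS  vc=[62]
5: 0x1e9 (blk 30, set 6) → L1-HIT  vc=[62]
6: 0x3e8 (blk 62, set 6) → VC-HIT  vc=[30]
7: 0xc0 (blk 12, set 4) → MISS  vc=[30, 28]
8: 0x2d4 (blk 45, set 5) → L1-HIT  vc=[30, 28]
9: 0x35c (blk 53, set 5) → MISS  vc=[30, 28, 45]
10: 0xd0 (blk 13, set 5) → MISS  vc=[30, 28, 45, 53]
11: 0x157 (blk 21, set 5) → MISS  vc=[30, 28, 45, 53, 13]
12: 0xd8 (blk 13, set 5) → VC-HIT  vc=[30, 28, 45, 53, 21]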